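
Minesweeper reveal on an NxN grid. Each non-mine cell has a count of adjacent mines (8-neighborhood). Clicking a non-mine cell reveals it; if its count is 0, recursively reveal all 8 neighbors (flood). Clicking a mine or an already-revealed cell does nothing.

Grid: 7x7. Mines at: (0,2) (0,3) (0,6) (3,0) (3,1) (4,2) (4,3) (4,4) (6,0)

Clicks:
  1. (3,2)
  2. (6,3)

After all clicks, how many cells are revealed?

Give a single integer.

Click 1 (3,2) count=3: revealed 1 new [(3,2)] -> total=1
Click 2 (6,3) count=0: revealed 28 new [(1,2) (1,3) (1,4) (1,5) (1,6) (2,2) (2,3) (2,4) (2,5) (2,6) (3,3) (3,4) (3,5) (3,6) (4,5) (4,6) (5,1) (5,2) (5,3) (5,4) (5,5) (5,6) (6,1) (6,2) (6,3) (6,4) (6,5) (6,6)] -> total=29

Answer: 29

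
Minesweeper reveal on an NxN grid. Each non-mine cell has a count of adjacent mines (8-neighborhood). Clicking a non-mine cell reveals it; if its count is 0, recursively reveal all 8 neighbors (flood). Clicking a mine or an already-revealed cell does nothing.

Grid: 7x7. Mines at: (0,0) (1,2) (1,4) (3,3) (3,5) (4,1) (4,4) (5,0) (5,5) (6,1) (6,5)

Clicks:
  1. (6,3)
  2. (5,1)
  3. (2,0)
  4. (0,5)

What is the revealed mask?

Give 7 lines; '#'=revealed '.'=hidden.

Click 1 (6,3) count=0: revealed 6 new [(5,2) (5,3) (5,4) (6,2) (6,3) (6,4)] -> total=6
Click 2 (5,1) count=3: revealed 1 new [(5,1)] -> total=7
Click 3 (2,0) count=0: revealed 6 new [(1,0) (1,1) (2,0) (2,1) (3,0) (3,1)] -> total=13
Click 4 (0,5) count=1: revealed 1 new [(0,5)] -> total=14

Answer: .....#.
##.....
##.....
##.....
.......
.####..
..###..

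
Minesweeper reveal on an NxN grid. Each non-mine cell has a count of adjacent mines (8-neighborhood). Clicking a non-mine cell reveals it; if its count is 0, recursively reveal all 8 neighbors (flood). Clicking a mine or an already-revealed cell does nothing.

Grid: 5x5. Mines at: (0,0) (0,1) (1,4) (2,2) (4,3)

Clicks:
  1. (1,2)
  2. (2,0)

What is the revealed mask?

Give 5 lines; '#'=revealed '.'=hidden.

Answer: .....
###..
##...
###..
###..

Derivation:
Click 1 (1,2) count=2: revealed 1 new [(1,2)] -> total=1
Click 2 (2,0) count=0: revealed 10 new [(1,0) (1,1) (2,0) (2,1) (3,0) (3,1) (3,2) (4,0) (4,1) (4,2)] -> total=11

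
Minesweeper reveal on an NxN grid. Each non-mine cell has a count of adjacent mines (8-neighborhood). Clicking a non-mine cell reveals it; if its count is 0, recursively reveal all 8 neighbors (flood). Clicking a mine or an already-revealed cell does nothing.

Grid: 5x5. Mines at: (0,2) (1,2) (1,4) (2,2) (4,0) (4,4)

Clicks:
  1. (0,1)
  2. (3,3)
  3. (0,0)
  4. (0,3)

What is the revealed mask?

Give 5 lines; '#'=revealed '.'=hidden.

Click 1 (0,1) count=2: revealed 1 new [(0,1)] -> total=1
Click 2 (3,3) count=2: revealed 1 new [(3,3)] -> total=2
Click 3 (0,0) count=0: revealed 7 new [(0,0) (1,0) (1,1) (2,0) (2,1) (3,0) (3,1)] -> total=9
Click 4 (0,3) count=3: revealed 1 new [(0,3)] -> total=10

Answer: ##.#.
##...
##...
##.#.
.....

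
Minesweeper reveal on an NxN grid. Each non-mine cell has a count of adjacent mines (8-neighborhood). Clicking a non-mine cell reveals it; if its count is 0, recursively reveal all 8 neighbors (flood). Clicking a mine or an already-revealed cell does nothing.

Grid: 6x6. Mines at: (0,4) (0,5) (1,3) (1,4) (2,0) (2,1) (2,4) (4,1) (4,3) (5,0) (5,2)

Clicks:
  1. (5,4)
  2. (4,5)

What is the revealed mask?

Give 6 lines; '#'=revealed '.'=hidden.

Click 1 (5,4) count=1: revealed 1 new [(5,4)] -> total=1
Click 2 (4,5) count=0: revealed 5 new [(3,4) (3,5) (4,4) (4,5) (5,5)] -> total=6

Answer: ......
......
......
....##
....##
....##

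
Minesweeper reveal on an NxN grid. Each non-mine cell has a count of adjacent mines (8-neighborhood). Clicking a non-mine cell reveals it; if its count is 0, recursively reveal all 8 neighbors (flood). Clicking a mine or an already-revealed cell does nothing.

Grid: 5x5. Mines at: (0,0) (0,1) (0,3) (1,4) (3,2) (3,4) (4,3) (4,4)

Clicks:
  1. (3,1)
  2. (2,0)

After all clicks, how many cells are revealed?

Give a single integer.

Click 1 (3,1) count=1: revealed 1 new [(3,1)] -> total=1
Click 2 (2,0) count=0: revealed 7 new [(1,0) (1,1) (2,0) (2,1) (3,0) (4,0) (4,1)] -> total=8

Answer: 8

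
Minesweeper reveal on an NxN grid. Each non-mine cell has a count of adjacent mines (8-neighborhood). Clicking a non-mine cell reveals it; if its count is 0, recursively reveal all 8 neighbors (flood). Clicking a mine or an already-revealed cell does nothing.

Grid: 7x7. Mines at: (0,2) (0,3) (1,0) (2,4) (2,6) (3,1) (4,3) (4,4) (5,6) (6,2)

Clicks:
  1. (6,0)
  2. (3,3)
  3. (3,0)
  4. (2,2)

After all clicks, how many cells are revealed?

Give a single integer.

Answer: 9

Derivation:
Click 1 (6,0) count=0: revealed 6 new [(4,0) (4,1) (5,0) (5,1) (6,0) (6,1)] -> total=6
Click 2 (3,3) count=3: revealed 1 new [(3,3)] -> total=7
Click 3 (3,0) count=1: revealed 1 new [(3,0)] -> total=8
Click 4 (2,2) count=1: revealed 1 new [(2,2)] -> total=9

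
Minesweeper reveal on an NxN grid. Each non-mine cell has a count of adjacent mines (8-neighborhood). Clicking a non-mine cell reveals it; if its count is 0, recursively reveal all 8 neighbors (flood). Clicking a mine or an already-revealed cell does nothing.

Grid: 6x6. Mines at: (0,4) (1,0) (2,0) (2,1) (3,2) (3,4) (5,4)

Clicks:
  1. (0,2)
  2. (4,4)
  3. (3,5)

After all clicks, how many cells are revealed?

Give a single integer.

Answer: 8

Derivation:
Click 1 (0,2) count=0: revealed 6 new [(0,1) (0,2) (0,3) (1,1) (1,2) (1,3)] -> total=6
Click 2 (4,4) count=2: revealed 1 new [(4,4)] -> total=7
Click 3 (3,5) count=1: revealed 1 new [(3,5)] -> total=8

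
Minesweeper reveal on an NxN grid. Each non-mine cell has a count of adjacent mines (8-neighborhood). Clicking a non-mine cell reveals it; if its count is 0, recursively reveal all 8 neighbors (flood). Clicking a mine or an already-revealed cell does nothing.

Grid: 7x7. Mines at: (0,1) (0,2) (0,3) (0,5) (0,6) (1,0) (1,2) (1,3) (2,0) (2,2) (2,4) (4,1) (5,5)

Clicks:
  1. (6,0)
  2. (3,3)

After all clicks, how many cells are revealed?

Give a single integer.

Answer: 16

Derivation:
Click 1 (6,0) count=0: revealed 16 new [(3,2) (3,3) (3,4) (4,2) (4,3) (4,4) (5,0) (5,1) (5,2) (5,3) (5,4) (6,0) (6,1) (6,2) (6,3) (6,4)] -> total=16
Click 2 (3,3) count=2: revealed 0 new [(none)] -> total=16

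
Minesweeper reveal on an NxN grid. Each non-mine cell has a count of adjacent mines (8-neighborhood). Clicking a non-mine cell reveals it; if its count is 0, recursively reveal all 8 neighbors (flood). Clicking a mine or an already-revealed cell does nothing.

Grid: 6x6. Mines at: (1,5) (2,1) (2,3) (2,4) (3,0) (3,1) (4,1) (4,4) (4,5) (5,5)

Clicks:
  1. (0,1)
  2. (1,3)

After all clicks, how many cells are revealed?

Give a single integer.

Answer: 10

Derivation:
Click 1 (0,1) count=0: revealed 10 new [(0,0) (0,1) (0,2) (0,3) (0,4) (1,0) (1,1) (1,2) (1,3) (1,4)] -> total=10
Click 2 (1,3) count=2: revealed 0 new [(none)] -> total=10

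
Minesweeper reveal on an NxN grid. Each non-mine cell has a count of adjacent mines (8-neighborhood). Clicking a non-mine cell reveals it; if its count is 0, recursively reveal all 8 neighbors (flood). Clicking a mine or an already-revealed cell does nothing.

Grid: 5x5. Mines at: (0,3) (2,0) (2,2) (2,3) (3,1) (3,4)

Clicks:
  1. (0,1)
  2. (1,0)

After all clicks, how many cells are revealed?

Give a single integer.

Answer: 6

Derivation:
Click 1 (0,1) count=0: revealed 6 new [(0,0) (0,1) (0,2) (1,0) (1,1) (1,2)] -> total=6
Click 2 (1,0) count=1: revealed 0 new [(none)] -> total=6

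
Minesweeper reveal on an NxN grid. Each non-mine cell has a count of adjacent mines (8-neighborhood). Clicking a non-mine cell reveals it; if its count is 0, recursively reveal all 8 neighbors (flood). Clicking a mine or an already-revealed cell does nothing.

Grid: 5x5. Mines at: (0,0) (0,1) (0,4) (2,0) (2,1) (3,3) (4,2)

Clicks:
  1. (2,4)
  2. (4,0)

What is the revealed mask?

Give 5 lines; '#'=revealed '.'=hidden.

Click 1 (2,4) count=1: revealed 1 new [(2,4)] -> total=1
Click 2 (4,0) count=0: revealed 4 new [(3,0) (3,1) (4,0) (4,1)] -> total=5

Answer: .....
.....
....#
##...
##...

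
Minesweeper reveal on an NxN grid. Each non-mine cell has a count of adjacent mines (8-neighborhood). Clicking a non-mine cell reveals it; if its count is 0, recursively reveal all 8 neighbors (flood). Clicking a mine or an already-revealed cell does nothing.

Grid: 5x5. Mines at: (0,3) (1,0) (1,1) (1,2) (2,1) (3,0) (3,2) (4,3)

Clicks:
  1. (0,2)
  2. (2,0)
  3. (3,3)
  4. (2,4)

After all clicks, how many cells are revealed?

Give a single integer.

Click 1 (0,2) count=3: revealed 1 new [(0,2)] -> total=1
Click 2 (2,0) count=4: revealed 1 new [(2,0)] -> total=2
Click 3 (3,3) count=2: revealed 1 new [(3,3)] -> total=3
Click 4 (2,4) count=0: revealed 5 new [(1,3) (1,4) (2,3) (2,4) (3,4)] -> total=8

Answer: 8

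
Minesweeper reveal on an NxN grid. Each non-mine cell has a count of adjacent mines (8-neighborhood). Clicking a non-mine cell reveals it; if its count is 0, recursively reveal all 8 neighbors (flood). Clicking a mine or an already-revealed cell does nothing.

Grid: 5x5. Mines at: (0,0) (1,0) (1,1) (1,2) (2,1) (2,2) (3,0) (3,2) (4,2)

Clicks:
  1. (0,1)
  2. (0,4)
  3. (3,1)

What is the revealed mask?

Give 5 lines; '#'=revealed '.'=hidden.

Answer: .#.##
...##
...##
.#.##
...##

Derivation:
Click 1 (0,1) count=4: revealed 1 new [(0,1)] -> total=1
Click 2 (0,4) count=0: revealed 10 new [(0,3) (0,4) (1,3) (1,4) (2,3) (2,4) (3,3) (3,4) (4,3) (4,4)] -> total=11
Click 3 (3,1) count=5: revealed 1 new [(3,1)] -> total=12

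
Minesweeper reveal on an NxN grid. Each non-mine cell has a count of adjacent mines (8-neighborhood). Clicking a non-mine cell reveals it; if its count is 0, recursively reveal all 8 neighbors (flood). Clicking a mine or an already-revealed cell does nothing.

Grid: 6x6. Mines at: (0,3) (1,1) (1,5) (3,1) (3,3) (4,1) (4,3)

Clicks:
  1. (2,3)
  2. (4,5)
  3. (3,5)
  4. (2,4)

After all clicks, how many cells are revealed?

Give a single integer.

Click 1 (2,3) count=1: revealed 1 new [(2,3)] -> total=1
Click 2 (4,5) count=0: revealed 8 new [(2,4) (2,5) (3,4) (3,5) (4,4) (4,5) (5,4) (5,5)] -> total=9
Click 3 (3,5) count=0: revealed 0 new [(none)] -> total=9
Click 4 (2,4) count=2: revealed 0 new [(none)] -> total=9

Answer: 9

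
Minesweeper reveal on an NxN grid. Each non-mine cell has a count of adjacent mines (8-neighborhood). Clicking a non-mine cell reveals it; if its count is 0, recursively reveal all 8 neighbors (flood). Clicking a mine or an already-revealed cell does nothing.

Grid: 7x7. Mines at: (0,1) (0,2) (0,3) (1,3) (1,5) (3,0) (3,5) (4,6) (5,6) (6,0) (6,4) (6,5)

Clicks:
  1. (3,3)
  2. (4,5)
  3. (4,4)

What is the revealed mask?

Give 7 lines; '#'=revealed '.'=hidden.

Click 1 (3,3) count=0: revealed 19 new [(2,1) (2,2) (2,3) (2,4) (3,1) (3,2) (3,3) (3,4) (4,1) (4,2) (4,3) (4,4) (5,1) (5,2) (5,3) (5,4) (6,1) (6,2) (6,3)] -> total=19
Click 2 (4,5) count=3: revealed 1 new [(4,5)] -> total=20
Click 3 (4,4) count=1: revealed 0 new [(none)] -> total=20

Answer: .......
.......
.####..
.####..
.#####.
.####..
.###...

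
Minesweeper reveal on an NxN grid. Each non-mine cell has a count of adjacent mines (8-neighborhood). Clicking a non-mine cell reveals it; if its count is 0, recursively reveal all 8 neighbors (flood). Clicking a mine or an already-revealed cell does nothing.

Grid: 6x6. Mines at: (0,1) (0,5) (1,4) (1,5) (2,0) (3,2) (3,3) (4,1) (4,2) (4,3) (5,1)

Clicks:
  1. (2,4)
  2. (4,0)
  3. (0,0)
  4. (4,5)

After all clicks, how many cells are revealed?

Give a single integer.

Click 1 (2,4) count=3: revealed 1 new [(2,4)] -> total=1
Click 2 (4,0) count=2: revealed 1 new [(4,0)] -> total=2
Click 3 (0,0) count=1: revealed 1 new [(0,0)] -> total=3
Click 4 (4,5) count=0: revealed 7 new [(2,5) (3,4) (3,5) (4,4) (4,5) (5,4) (5,5)] -> total=10

Answer: 10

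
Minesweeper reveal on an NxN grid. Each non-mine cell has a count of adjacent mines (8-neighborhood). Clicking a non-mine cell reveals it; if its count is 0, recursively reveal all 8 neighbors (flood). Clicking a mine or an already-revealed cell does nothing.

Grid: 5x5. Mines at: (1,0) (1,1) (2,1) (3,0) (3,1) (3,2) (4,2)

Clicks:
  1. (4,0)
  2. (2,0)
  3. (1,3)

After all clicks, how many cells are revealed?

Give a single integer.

Click 1 (4,0) count=2: revealed 1 new [(4,0)] -> total=1
Click 2 (2,0) count=5: revealed 1 new [(2,0)] -> total=2
Click 3 (1,3) count=0: revealed 13 new [(0,2) (0,3) (0,4) (1,2) (1,3) (1,4) (2,2) (2,3) (2,4) (3,3) (3,4) (4,3) (4,4)] -> total=15

Answer: 15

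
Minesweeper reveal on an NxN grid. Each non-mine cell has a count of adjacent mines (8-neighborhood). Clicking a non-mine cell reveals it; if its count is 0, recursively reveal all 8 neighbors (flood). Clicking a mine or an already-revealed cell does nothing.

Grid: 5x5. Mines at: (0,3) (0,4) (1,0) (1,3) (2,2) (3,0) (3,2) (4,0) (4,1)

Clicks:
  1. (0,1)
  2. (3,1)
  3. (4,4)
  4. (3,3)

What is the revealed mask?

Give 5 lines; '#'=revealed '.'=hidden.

Click 1 (0,1) count=1: revealed 1 new [(0,1)] -> total=1
Click 2 (3,1) count=5: revealed 1 new [(3,1)] -> total=2
Click 3 (4,4) count=0: revealed 6 new [(2,3) (2,4) (3,3) (3,4) (4,3) (4,4)] -> total=8
Click 4 (3,3) count=2: revealed 0 new [(none)] -> total=8

Answer: .#...
.....
...##
.#.##
...##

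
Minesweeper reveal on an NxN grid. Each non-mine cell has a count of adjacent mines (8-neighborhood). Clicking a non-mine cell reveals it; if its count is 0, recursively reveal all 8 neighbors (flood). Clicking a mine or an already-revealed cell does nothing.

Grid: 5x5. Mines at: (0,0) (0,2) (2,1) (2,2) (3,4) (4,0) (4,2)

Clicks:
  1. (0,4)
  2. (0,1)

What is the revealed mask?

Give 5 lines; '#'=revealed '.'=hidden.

Answer: .#.##
...##
...##
.....
.....

Derivation:
Click 1 (0,4) count=0: revealed 6 new [(0,3) (0,4) (1,3) (1,4) (2,3) (2,4)] -> total=6
Click 2 (0,1) count=2: revealed 1 new [(0,1)] -> total=7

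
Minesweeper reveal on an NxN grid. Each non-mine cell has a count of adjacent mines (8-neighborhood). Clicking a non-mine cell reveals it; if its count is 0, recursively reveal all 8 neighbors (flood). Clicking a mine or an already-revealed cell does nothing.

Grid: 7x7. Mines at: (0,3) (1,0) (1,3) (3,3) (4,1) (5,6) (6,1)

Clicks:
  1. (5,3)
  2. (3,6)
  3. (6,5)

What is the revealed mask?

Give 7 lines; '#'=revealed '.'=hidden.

Answer: ....###
....###
....###
....###
..#####
..####.
..####.

Derivation:
Click 1 (5,3) count=0: revealed 12 new [(4,2) (4,3) (4,4) (4,5) (5,2) (5,3) (5,4) (5,5) (6,2) (6,3) (6,4) (6,5)] -> total=12
Click 2 (3,6) count=0: revealed 13 new [(0,4) (0,5) (0,6) (1,4) (1,5) (1,6) (2,4) (2,5) (2,6) (3,4) (3,5) (3,6) (4,6)] -> total=25
Click 3 (6,5) count=1: revealed 0 new [(none)] -> total=25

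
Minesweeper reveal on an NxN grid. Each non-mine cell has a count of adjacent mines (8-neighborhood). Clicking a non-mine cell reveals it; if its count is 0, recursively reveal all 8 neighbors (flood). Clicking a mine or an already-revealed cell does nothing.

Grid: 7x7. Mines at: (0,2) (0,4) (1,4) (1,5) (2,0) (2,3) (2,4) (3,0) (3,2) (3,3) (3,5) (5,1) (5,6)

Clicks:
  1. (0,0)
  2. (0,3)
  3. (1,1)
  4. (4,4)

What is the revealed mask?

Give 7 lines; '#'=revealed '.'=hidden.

Answer: ##.#...
##.....
.......
.......
....#..
.......
.......

Derivation:
Click 1 (0,0) count=0: revealed 4 new [(0,0) (0,1) (1,0) (1,1)] -> total=4
Click 2 (0,3) count=3: revealed 1 new [(0,3)] -> total=5
Click 3 (1,1) count=2: revealed 0 new [(none)] -> total=5
Click 4 (4,4) count=2: revealed 1 new [(4,4)] -> total=6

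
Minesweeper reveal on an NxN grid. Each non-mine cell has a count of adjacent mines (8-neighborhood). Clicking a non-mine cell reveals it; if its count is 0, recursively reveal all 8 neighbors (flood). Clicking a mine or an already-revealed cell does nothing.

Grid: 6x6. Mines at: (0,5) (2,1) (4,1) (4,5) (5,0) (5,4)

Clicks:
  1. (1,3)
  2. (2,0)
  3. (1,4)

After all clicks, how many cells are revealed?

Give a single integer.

Answer: 23

Derivation:
Click 1 (1,3) count=0: revealed 22 new [(0,0) (0,1) (0,2) (0,3) (0,4) (1,0) (1,1) (1,2) (1,3) (1,4) (1,5) (2,2) (2,3) (2,4) (2,5) (3,2) (3,3) (3,4) (3,5) (4,2) (4,3) (4,4)] -> total=22
Click 2 (2,0) count=1: revealed 1 new [(2,0)] -> total=23
Click 3 (1,4) count=1: revealed 0 new [(none)] -> total=23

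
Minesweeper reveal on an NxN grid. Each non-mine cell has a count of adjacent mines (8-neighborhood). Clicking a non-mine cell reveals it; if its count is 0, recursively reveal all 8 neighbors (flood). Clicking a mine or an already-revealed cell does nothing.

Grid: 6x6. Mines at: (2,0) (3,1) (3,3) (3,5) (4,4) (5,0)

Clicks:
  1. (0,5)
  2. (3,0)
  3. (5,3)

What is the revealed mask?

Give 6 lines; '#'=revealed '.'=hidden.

Click 1 (0,5) count=0: revealed 17 new [(0,0) (0,1) (0,2) (0,3) (0,4) (0,5) (1,0) (1,1) (1,2) (1,3) (1,4) (1,5) (2,1) (2,2) (2,3) (2,4) (2,5)] -> total=17
Click 2 (3,0) count=2: revealed 1 new [(3,0)] -> total=18
Click 3 (5,3) count=1: revealed 1 new [(5,3)] -> total=19

Answer: ######
######
.#####
#.....
......
...#..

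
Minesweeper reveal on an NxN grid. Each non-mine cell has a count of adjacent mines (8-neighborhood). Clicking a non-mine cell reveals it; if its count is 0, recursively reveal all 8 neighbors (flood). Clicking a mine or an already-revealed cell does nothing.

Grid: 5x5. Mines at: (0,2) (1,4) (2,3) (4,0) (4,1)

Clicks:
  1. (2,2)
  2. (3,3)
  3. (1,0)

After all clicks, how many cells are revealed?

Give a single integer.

Click 1 (2,2) count=1: revealed 1 new [(2,2)] -> total=1
Click 2 (3,3) count=1: revealed 1 new [(3,3)] -> total=2
Click 3 (1,0) count=0: revealed 10 new [(0,0) (0,1) (1,0) (1,1) (1,2) (2,0) (2,1) (3,0) (3,1) (3,2)] -> total=12

Answer: 12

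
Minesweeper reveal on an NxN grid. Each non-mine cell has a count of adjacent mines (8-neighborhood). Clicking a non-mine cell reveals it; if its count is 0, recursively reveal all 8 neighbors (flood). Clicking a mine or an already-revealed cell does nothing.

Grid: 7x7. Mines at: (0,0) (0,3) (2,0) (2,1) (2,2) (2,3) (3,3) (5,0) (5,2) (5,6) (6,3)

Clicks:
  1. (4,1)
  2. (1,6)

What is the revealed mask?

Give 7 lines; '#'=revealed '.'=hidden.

Answer: ....###
....###
....###
....###
.#..###
.......
.......

Derivation:
Click 1 (4,1) count=2: revealed 1 new [(4,1)] -> total=1
Click 2 (1,6) count=0: revealed 15 new [(0,4) (0,5) (0,6) (1,4) (1,5) (1,6) (2,4) (2,5) (2,6) (3,4) (3,5) (3,6) (4,4) (4,5) (4,6)] -> total=16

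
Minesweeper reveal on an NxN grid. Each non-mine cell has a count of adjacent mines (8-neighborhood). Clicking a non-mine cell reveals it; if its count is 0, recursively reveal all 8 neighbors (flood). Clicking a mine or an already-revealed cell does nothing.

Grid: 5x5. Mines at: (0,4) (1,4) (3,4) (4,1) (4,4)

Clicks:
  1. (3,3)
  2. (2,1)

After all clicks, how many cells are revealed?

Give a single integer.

Answer: 16

Derivation:
Click 1 (3,3) count=2: revealed 1 new [(3,3)] -> total=1
Click 2 (2,1) count=0: revealed 15 new [(0,0) (0,1) (0,2) (0,3) (1,0) (1,1) (1,2) (1,3) (2,0) (2,1) (2,2) (2,3) (3,0) (3,1) (3,2)] -> total=16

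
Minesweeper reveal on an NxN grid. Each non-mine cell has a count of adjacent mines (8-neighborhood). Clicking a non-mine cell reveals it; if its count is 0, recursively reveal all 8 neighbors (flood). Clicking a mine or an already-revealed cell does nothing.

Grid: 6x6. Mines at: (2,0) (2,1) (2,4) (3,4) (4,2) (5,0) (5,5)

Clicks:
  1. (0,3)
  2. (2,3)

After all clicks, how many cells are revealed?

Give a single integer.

Answer: 13

Derivation:
Click 1 (0,3) count=0: revealed 12 new [(0,0) (0,1) (0,2) (0,3) (0,4) (0,5) (1,0) (1,1) (1,2) (1,3) (1,4) (1,5)] -> total=12
Click 2 (2,3) count=2: revealed 1 new [(2,3)] -> total=13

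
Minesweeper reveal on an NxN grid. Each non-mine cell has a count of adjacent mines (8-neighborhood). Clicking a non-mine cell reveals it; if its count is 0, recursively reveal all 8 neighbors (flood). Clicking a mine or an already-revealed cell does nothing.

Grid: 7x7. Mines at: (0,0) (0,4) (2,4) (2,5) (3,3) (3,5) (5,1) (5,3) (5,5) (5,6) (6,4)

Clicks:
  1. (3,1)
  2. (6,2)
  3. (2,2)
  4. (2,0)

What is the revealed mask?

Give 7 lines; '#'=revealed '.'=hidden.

Answer: .###...
####...
####...
###....
###....
.......
..#....

Derivation:
Click 1 (3,1) count=0: revealed 17 new [(0,1) (0,2) (0,3) (1,0) (1,1) (1,2) (1,3) (2,0) (2,1) (2,2) (2,3) (3,0) (3,1) (3,2) (4,0) (4,1) (4,2)] -> total=17
Click 2 (6,2) count=2: revealed 1 new [(6,2)] -> total=18
Click 3 (2,2) count=1: revealed 0 new [(none)] -> total=18
Click 4 (2,0) count=0: revealed 0 new [(none)] -> total=18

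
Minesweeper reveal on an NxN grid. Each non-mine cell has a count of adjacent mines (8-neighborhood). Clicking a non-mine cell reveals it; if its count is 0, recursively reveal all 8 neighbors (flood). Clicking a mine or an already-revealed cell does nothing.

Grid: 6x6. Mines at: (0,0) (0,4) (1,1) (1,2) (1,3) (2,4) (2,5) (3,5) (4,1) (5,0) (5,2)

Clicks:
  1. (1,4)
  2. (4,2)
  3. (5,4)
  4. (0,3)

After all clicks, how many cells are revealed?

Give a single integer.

Click 1 (1,4) count=4: revealed 1 new [(1,4)] -> total=1
Click 2 (4,2) count=2: revealed 1 new [(4,2)] -> total=2
Click 3 (5,4) count=0: revealed 6 new [(4,3) (4,4) (4,5) (5,3) (5,4) (5,5)] -> total=8
Click 4 (0,3) count=3: revealed 1 new [(0,3)] -> total=9

Answer: 9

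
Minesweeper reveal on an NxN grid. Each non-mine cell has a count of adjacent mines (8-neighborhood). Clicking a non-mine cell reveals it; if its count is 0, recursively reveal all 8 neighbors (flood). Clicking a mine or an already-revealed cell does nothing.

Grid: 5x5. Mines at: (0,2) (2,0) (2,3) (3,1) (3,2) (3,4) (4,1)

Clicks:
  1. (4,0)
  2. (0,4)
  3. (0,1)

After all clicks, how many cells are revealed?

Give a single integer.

Click 1 (4,0) count=2: revealed 1 new [(4,0)] -> total=1
Click 2 (0,4) count=0: revealed 4 new [(0,3) (0,4) (1,3) (1,4)] -> total=5
Click 3 (0,1) count=1: revealed 1 new [(0,1)] -> total=6

Answer: 6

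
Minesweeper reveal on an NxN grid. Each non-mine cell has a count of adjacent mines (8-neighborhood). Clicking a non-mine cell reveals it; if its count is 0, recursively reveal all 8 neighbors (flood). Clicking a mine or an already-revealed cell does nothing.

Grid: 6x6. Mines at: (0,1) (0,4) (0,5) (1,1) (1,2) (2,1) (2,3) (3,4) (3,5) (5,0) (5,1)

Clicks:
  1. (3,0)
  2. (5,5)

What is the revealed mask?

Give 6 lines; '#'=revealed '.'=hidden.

Answer: ......
......
......
#.....
..####
..####

Derivation:
Click 1 (3,0) count=1: revealed 1 new [(3,0)] -> total=1
Click 2 (5,5) count=0: revealed 8 new [(4,2) (4,3) (4,4) (4,5) (5,2) (5,3) (5,4) (5,5)] -> total=9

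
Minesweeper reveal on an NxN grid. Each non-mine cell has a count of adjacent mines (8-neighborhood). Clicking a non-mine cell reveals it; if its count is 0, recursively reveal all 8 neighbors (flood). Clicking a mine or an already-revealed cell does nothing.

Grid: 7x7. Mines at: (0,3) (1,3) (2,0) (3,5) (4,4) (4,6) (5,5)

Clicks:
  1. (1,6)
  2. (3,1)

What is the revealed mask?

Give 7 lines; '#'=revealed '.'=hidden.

Answer: ....###
....###
....###
.#.....
.......
.......
.......

Derivation:
Click 1 (1,6) count=0: revealed 9 new [(0,4) (0,5) (0,6) (1,4) (1,5) (1,6) (2,4) (2,5) (2,6)] -> total=9
Click 2 (3,1) count=1: revealed 1 new [(3,1)] -> total=10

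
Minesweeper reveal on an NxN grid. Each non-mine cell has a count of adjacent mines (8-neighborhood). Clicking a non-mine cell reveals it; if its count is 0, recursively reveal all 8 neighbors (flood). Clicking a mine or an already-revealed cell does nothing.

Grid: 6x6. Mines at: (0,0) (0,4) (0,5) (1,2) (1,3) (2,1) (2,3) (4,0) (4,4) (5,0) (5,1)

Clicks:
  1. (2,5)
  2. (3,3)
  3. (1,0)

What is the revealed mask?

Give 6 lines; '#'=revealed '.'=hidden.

Answer: ......
#...##
....##
...###
......
......

Derivation:
Click 1 (2,5) count=0: revealed 6 new [(1,4) (1,5) (2,4) (2,5) (3,4) (3,5)] -> total=6
Click 2 (3,3) count=2: revealed 1 new [(3,3)] -> total=7
Click 3 (1,0) count=2: revealed 1 new [(1,0)] -> total=8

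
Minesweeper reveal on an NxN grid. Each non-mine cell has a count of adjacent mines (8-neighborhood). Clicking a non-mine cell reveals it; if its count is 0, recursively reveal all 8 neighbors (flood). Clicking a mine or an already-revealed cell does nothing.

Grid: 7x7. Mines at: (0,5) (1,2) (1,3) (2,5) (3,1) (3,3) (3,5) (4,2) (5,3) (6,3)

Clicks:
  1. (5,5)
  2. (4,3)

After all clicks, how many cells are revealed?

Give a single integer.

Click 1 (5,5) count=0: revealed 9 new [(4,4) (4,5) (4,6) (5,4) (5,5) (5,6) (6,4) (6,5) (6,6)] -> total=9
Click 2 (4,3) count=3: revealed 1 new [(4,3)] -> total=10

Answer: 10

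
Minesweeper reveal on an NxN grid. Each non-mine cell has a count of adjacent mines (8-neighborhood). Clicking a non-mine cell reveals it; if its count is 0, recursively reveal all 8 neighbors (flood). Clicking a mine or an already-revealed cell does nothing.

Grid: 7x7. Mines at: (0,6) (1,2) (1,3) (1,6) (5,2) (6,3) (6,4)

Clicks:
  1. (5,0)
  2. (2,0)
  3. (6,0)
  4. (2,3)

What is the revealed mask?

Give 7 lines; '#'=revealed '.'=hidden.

Click 1 (5,0) count=0: revealed 35 new [(0,0) (0,1) (1,0) (1,1) (2,0) (2,1) (2,2) (2,3) (2,4) (2,5) (2,6) (3,0) (3,1) (3,2) (3,3) (3,4) (3,5) (3,6) (4,0) (4,1) (4,2) (4,3) (4,4) (4,5) (4,6) (5,0) (5,1) (5,3) (5,4) (5,5) (5,6) (6,0) (6,1) (6,5) (6,6)] -> total=35
Click 2 (2,0) count=0: revealed 0 new [(none)] -> total=35
Click 3 (6,0) count=0: revealed 0 new [(none)] -> total=35
Click 4 (2,3) count=2: revealed 0 new [(none)] -> total=35

Answer: ##.....
##.....
#######
#######
#######
##.####
##...##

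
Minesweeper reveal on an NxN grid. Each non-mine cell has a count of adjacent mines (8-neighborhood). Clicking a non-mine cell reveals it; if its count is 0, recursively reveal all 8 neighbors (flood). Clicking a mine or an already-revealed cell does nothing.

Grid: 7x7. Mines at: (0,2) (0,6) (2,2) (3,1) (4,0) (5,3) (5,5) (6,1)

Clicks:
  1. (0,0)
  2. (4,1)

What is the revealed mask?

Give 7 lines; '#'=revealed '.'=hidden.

Answer: ##.....
##.....
##.....
.......
.#.....
.......
.......

Derivation:
Click 1 (0,0) count=0: revealed 6 new [(0,0) (0,1) (1,0) (1,1) (2,0) (2,1)] -> total=6
Click 2 (4,1) count=2: revealed 1 new [(4,1)] -> total=7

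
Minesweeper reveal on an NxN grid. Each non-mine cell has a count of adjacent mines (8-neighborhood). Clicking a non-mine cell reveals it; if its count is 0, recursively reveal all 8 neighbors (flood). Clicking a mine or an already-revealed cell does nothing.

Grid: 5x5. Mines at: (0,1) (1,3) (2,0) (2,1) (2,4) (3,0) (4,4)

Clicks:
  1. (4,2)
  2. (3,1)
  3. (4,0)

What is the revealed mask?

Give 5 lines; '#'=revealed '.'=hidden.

Click 1 (4,2) count=0: revealed 6 new [(3,1) (3,2) (3,3) (4,1) (4,2) (4,3)] -> total=6
Click 2 (3,1) count=3: revealed 0 new [(none)] -> total=6
Click 3 (4,0) count=1: revealed 1 new [(4,0)] -> total=7

Answer: .....
.....
.....
.###.
####.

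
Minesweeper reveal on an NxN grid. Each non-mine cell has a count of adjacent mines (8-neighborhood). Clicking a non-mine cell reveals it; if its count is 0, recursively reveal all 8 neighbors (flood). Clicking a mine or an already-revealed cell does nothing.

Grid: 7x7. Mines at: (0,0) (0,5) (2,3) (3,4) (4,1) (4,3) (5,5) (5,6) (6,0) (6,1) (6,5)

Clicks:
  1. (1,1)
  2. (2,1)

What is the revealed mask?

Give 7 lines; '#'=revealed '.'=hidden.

Answer: .......
###....
###....
###....
.......
.......
.......

Derivation:
Click 1 (1,1) count=1: revealed 1 new [(1,1)] -> total=1
Click 2 (2,1) count=0: revealed 8 new [(1,0) (1,2) (2,0) (2,1) (2,2) (3,0) (3,1) (3,2)] -> total=9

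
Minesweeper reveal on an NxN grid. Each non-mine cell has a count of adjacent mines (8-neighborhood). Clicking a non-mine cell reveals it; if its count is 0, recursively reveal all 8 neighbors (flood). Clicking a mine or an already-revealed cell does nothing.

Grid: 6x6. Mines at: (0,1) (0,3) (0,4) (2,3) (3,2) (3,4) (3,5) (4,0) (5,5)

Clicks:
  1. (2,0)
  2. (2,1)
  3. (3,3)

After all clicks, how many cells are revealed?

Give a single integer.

Answer: 7

Derivation:
Click 1 (2,0) count=0: revealed 6 new [(1,0) (1,1) (2,0) (2,1) (3,0) (3,1)] -> total=6
Click 2 (2,1) count=1: revealed 0 new [(none)] -> total=6
Click 3 (3,3) count=3: revealed 1 new [(3,3)] -> total=7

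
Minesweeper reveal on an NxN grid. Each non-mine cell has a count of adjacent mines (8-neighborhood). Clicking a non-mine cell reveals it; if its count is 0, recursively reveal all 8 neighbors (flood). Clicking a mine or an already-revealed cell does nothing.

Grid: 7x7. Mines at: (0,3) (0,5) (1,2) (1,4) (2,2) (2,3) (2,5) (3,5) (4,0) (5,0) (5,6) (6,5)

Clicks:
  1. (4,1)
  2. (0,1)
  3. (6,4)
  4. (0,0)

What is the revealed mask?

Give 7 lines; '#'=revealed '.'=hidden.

Click 1 (4,1) count=2: revealed 1 new [(4,1)] -> total=1
Click 2 (0,1) count=1: revealed 1 new [(0,1)] -> total=2
Click 3 (6,4) count=1: revealed 1 new [(6,4)] -> total=3
Click 4 (0,0) count=0: revealed 7 new [(0,0) (1,0) (1,1) (2,0) (2,1) (3,0) (3,1)] -> total=10

Answer: ##.....
##.....
##.....
##.....
.#.....
.......
....#..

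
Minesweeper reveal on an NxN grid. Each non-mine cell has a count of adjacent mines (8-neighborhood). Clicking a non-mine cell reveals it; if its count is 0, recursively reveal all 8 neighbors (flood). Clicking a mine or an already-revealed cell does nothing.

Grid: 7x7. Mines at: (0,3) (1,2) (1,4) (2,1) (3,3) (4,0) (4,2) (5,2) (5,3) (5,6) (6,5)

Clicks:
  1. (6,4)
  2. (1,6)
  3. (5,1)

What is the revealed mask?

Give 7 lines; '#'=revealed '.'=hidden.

Click 1 (6,4) count=2: revealed 1 new [(6,4)] -> total=1
Click 2 (1,6) count=0: revealed 13 new [(0,5) (0,6) (1,5) (1,6) (2,4) (2,5) (2,6) (3,4) (3,5) (3,6) (4,4) (4,5) (4,6)] -> total=14
Click 3 (5,1) count=3: revealed 1 new [(5,1)] -> total=15

Answer: .....##
.....##
....###
....###
....###
.#.....
....#..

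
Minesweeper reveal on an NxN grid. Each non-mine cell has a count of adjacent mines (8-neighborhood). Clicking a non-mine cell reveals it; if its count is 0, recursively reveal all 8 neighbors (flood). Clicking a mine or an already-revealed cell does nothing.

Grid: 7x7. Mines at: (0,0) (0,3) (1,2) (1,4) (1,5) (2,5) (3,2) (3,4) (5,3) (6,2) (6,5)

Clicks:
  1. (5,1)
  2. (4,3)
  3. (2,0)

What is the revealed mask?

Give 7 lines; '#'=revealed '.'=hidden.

Answer: .......
##.....
##.....
##.....
##.#...
##.....
##.....

Derivation:
Click 1 (5,1) count=1: revealed 1 new [(5,1)] -> total=1
Click 2 (4,3) count=3: revealed 1 new [(4,3)] -> total=2
Click 3 (2,0) count=0: revealed 11 new [(1,0) (1,1) (2,0) (2,1) (3,0) (3,1) (4,0) (4,1) (5,0) (6,0) (6,1)] -> total=13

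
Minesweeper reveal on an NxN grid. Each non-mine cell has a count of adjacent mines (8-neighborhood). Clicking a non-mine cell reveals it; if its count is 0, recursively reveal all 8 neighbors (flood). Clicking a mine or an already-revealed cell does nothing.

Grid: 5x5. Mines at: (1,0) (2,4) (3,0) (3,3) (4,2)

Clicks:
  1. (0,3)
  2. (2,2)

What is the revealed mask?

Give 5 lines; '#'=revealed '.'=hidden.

Answer: .####
.####
.###.
.....
.....

Derivation:
Click 1 (0,3) count=0: revealed 11 new [(0,1) (0,2) (0,3) (0,4) (1,1) (1,2) (1,3) (1,4) (2,1) (2,2) (2,3)] -> total=11
Click 2 (2,2) count=1: revealed 0 new [(none)] -> total=11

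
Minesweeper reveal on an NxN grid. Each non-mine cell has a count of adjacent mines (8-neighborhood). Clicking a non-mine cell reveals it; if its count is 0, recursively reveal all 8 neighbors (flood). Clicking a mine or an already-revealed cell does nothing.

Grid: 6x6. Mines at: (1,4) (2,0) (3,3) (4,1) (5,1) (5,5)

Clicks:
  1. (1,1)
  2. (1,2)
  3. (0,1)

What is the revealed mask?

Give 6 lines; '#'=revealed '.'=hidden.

Answer: ####..
####..
.###..
......
......
......

Derivation:
Click 1 (1,1) count=1: revealed 1 new [(1,1)] -> total=1
Click 2 (1,2) count=0: revealed 10 new [(0,0) (0,1) (0,2) (0,3) (1,0) (1,2) (1,3) (2,1) (2,2) (2,3)] -> total=11
Click 3 (0,1) count=0: revealed 0 new [(none)] -> total=11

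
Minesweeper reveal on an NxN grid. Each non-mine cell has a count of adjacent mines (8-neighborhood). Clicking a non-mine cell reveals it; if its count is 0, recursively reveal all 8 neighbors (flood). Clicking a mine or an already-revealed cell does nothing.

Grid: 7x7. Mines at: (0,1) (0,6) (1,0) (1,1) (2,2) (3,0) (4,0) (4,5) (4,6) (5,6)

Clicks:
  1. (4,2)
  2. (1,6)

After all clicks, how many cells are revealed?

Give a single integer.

Answer: 21

Derivation:
Click 1 (4,2) count=0: revealed 20 new [(3,1) (3,2) (3,3) (3,4) (4,1) (4,2) (4,3) (4,4) (5,0) (5,1) (5,2) (5,3) (5,4) (5,5) (6,0) (6,1) (6,2) (6,3) (6,4) (6,5)] -> total=20
Click 2 (1,6) count=1: revealed 1 new [(1,6)] -> total=21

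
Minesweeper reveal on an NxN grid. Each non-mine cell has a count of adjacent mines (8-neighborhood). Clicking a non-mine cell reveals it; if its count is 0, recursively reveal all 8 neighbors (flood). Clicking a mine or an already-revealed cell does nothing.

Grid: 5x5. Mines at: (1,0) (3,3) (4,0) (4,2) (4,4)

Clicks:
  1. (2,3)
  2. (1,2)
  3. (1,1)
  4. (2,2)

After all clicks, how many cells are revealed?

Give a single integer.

Answer: 12

Derivation:
Click 1 (2,3) count=1: revealed 1 new [(2,3)] -> total=1
Click 2 (1,2) count=0: revealed 11 new [(0,1) (0,2) (0,3) (0,4) (1,1) (1,2) (1,3) (1,4) (2,1) (2,2) (2,4)] -> total=12
Click 3 (1,1) count=1: revealed 0 new [(none)] -> total=12
Click 4 (2,2) count=1: revealed 0 new [(none)] -> total=12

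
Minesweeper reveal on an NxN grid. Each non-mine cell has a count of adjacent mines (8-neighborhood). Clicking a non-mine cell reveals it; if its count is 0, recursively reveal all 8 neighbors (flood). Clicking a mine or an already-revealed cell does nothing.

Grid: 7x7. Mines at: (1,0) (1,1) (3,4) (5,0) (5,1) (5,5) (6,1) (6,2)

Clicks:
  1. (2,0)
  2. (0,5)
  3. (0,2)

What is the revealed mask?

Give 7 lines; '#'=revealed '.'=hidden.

Click 1 (2,0) count=2: revealed 1 new [(2,0)] -> total=1
Click 2 (0,5) count=0: revealed 19 new [(0,2) (0,3) (0,4) (0,5) (0,6) (1,2) (1,3) (1,4) (1,5) (1,6) (2,2) (2,3) (2,4) (2,5) (2,6) (3,5) (3,6) (4,5) (4,6)] -> total=20
Click 3 (0,2) count=1: revealed 0 new [(none)] -> total=20

Answer: ..#####
..#####
#.#####
.....##
.....##
.......
.......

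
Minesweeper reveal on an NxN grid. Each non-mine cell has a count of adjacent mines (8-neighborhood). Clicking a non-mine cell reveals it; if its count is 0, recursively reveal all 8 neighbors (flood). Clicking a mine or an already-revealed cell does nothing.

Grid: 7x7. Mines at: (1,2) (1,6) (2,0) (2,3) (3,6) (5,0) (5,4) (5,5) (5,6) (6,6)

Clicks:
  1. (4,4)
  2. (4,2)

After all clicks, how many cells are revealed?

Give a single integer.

Click 1 (4,4) count=2: revealed 1 new [(4,4)] -> total=1
Click 2 (4,2) count=0: revealed 12 new [(3,1) (3,2) (3,3) (4,1) (4,2) (4,3) (5,1) (5,2) (5,3) (6,1) (6,2) (6,3)] -> total=13

Answer: 13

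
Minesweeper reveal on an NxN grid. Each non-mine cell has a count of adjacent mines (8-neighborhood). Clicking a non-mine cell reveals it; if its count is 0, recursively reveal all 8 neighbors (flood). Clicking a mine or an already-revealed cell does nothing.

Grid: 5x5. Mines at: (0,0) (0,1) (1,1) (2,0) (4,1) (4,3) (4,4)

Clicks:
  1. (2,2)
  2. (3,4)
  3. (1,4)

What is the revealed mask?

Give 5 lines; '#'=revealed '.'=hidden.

Answer: ..###
..###
..###
..###
.....

Derivation:
Click 1 (2,2) count=1: revealed 1 new [(2,2)] -> total=1
Click 2 (3,4) count=2: revealed 1 new [(3,4)] -> total=2
Click 3 (1,4) count=0: revealed 10 new [(0,2) (0,3) (0,4) (1,2) (1,3) (1,4) (2,3) (2,4) (3,2) (3,3)] -> total=12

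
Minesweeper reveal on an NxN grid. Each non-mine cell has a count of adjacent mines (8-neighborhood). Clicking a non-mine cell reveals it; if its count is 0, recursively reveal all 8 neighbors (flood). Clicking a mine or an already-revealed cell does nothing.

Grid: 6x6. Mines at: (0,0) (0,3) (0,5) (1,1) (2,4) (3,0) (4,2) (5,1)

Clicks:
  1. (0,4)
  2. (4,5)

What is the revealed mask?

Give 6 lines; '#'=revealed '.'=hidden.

Answer: ....#.
......
......
...###
...###
...###

Derivation:
Click 1 (0,4) count=2: revealed 1 new [(0,4)] -> total=1
Click 2 (4,5) count=0: revealed 9 new [(3,3) (3,4) (3,5) (4,3) (4,4) (4,5) (5,3) (5,4) (5,5)] -> total=10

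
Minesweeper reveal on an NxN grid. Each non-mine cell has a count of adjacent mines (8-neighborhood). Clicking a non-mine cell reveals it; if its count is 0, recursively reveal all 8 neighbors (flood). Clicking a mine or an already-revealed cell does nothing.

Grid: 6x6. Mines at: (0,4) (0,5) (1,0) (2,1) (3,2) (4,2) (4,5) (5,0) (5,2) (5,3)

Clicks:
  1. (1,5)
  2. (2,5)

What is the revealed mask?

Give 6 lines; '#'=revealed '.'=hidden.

Answer: ......
...###
...###
...###
......
......

Derivation:
Click 1 (1,5) count=2: revealed 1 new [(1,5)] -> total=1
Click 2 (2,5) count=0: revealed 8 new [(1,3) (1,4) (2,3) (2,4) (2,5) (3,3) (3,4) (3,5)] -> total=9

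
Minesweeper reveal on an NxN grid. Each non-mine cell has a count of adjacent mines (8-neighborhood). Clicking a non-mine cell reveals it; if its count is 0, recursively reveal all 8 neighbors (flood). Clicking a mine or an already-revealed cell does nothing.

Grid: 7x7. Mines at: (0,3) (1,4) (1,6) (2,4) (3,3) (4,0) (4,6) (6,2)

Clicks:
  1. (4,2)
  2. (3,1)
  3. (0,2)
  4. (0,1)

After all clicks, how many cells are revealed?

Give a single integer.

Answer: 13

Derivation:
Click 1 (4,2) count=1: revealed 1 new [(4,2)] -> total=1
Click 2 (3,1) count=1: revealed 1 new [(3,1)] -> total=2
Click 3 (0,2) count=1: revealed 1 new [(0,2)] -> total=3
Click 4 (0,1) count=0: revealed 10 new [(0,0) (0,1) (1,0) (1,1) (1,2) (2,0) (2,1) (2,2) (3,0) (3,2)] -> total=13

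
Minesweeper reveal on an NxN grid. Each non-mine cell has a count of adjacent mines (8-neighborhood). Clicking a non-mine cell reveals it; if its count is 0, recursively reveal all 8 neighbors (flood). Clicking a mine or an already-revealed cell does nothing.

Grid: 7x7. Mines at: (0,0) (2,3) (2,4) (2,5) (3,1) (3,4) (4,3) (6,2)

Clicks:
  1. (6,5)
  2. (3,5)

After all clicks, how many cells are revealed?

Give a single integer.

Click 1 (6,5) count=0: revealed 13 new [(3,5) (3,6) (4,4) (4,5) (4,6) (5,3) (5,4) (5,5) (5,6) (6,3) (6,4) (6,5) (6,6)] -> total=13
Click 2 (3,5) count=3: revealed 0 new [(none)] -> total=13

Answer: 13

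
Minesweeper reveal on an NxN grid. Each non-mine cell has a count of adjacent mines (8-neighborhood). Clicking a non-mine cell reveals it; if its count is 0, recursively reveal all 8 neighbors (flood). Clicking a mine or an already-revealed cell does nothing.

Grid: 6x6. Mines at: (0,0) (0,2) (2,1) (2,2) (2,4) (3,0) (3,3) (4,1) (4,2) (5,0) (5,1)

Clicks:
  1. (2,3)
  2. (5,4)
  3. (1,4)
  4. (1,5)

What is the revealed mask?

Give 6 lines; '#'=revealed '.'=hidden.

Answer: ......
....##
...#..
....##
...###
...###

Derivation:
Click 1 (2,3) count=3: revealed 1 new [(2,3)] -> total=1
Click 2 (5,4) count=0: revealed 8 new [(3,4) (3,5) (4,3) (4,4) (4,5) (5,3) (5,4) (5,5)] -> total=9
Click 3 (1,4) count=1: revealed 1 new [(1,4)] -> total=10
Click 4 (1,5) count=1: revealed 1 new [(1,5)] -> total=11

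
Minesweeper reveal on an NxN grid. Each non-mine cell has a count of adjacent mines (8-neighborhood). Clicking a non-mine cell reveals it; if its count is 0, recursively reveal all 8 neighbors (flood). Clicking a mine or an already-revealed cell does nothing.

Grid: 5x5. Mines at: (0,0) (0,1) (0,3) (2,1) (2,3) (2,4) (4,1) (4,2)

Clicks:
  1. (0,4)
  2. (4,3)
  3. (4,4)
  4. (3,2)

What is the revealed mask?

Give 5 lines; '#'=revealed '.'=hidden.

Answer: ....#
.....
.....
..###
...##

Derivation:
Click 1 (0,4) count=1: revealed 1 new [(0,4)] -> total=1
Click 2 (4,3) count=1: revealed 1 new [(4,3)] -> total=2
Click 3 (4,4) count=0: revealed 3 new [(3,3) (3,4) (4,4)] -> total=5
Click 4 (3,2) count=4: revealed 1 new [(3,2)] -> total=6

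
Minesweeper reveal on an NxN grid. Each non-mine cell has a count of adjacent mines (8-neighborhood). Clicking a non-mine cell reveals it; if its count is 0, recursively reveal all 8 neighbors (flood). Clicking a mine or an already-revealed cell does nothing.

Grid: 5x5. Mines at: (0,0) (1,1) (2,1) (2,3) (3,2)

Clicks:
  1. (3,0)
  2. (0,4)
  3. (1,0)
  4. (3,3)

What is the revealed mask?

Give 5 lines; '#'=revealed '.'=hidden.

Click 1 (3,0) count=1: revealed 1 new [(3,0)] -> total=1
Click 2 (0,4) count=0: revealed 6 new [(0,2) (0,3) (0,4) (1,2) (1,3) (1,4)] -> total=7
Click 3 (1,0) count=3: revealed 1 new [(1,0)] -> total=8
Click 4 (3,3) count=2: revealed 1 new [(3,3)] -> total=9

Answer: ..###
#.###
.....
#..#.
.....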